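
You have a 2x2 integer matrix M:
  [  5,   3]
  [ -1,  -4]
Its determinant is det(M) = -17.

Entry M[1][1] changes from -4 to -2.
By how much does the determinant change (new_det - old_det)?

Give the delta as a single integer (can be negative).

Answer: 10

Derivation:
Cofactor C_11 = 5
Entry delta = -2 - -4 = 2
Det delta = entry_delta * cofactor = 2 * 5 = 10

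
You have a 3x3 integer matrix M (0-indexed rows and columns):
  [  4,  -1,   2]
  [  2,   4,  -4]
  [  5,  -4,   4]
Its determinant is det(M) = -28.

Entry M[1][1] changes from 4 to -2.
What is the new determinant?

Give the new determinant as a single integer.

det is linear in row 1: changing M[1][1] by delta changes det by delta * cofactor(1,1).
Cofactor C_11 = (-1)^(1+1) * minor(1,1) = 6
Entry delta = -2 - 4 = -6
Det delta = -6 * 6 = -36
New det = -28 + -36 = -64

Answer: -64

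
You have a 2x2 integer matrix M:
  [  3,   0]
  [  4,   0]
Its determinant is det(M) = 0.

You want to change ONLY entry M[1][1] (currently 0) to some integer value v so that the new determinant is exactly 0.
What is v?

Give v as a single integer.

Answer: 0

Derivation:
det is linear in entry M[1][1]: det = old_det + (v - 0) * C_11
Cofactor C_11 = 3
Want det = 0: 0 + (v - 0) * 3 = 0
  (v - 0) = 0 / 3 = 0
  v = 0 + (0) = 0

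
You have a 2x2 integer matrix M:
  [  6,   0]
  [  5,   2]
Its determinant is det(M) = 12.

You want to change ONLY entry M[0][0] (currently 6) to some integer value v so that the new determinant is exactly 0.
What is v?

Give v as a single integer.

det is linear in entry M[0][0]: det = old_det + (v - 6) * C_00
Cofactor C_00 = 2
Want det = 0: 12 + (v - 6) * 2 = 0
  (v - 6) = -12 / 2 = -6
  v = 6 + (-6) = 0

Answer: 0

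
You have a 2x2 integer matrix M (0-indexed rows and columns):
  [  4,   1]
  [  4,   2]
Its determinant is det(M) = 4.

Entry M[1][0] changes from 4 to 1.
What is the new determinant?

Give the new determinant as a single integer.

det is linear in row 1: changing M[1][0] by delta changes det by delta * cofactor(1,0).
Cofactor C_10 = (-1)^(1+0) * minor(1,0) = -1
Entry delta = 1 - 4 = -3
Det delta = -3 * -1 = 3
New det = 4 + 3 = 7

Answer: 7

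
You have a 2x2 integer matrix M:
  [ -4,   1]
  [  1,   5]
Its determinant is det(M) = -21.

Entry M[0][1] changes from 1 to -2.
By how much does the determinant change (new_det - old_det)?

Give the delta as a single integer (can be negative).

Answer: 3

Derivation:
Cofactor C_01 = -1
Entry delta = -2 - 1 = -3
Det delta = entry_delta * cofactor = -3 * -1 = 3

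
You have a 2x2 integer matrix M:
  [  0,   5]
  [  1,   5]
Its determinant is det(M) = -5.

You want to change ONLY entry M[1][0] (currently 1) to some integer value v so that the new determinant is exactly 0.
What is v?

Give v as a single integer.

det is linear in entry M[1][0]: det = old_det + (v - 1) * C_10
Cofactor C_10 = -5
Want det = 0: -5 + (v - 1) * -5 = 0
  (v - 1) = 5 / -5 = -1
  v = 1 + (-1) = 0

Answer: 0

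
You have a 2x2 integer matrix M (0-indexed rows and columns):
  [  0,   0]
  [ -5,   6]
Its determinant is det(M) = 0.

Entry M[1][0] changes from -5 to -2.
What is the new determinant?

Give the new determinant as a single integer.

Answer: 0

Derivation:
det is linear in row 1: changing M[1][0] by delta changes det by delta * cofactor(1,0).
Cofactor C_10 = (-1)^(1+0) * minor(1,0) = 0
Entry delta = -2 - -5 = 3
Det delta = 3 * 0 = 0
New det = 0 + 0 = 0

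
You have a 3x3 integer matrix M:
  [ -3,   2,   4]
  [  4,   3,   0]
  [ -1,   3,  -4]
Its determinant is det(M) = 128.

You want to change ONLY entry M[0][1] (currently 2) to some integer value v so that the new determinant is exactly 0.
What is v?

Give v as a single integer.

Answer: -6

Derivation:
det is linear in entry M[0][1]: det = old_det + (v - 2) * C_01
Cofactor C_01 = 16
Want det = 0: 128 + (v - 2) * 16 = 0
  (v - 2) = -128 / 16 = -8
  v = 2 + (-8) = -6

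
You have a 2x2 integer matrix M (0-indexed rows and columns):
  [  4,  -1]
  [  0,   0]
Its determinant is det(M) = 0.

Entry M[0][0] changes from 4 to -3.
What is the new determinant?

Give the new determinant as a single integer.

det is linear in row 0: changing M[0][0] by delta changes det by delta * cofactor(0,0).
Cofactor C_00 = (-1)^(0+0) * minor(0,0) = 0
Entry delta = -3 - 4 = -7
Det delta = -7 * 0 = 0
New det = 0 + 0 = 0

Answer: 0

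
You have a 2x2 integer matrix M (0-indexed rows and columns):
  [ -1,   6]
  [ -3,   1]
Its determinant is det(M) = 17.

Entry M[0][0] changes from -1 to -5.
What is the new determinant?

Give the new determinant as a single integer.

Answer: 13

Derivation:
det is linear in row 0: changing M[0][0] by delta changes det by delta * cofactor(0,0).
Cofactor C_00 = (-1)^(0+0) * minor(0,0) = 1
Entry delta = -5 - -1 = -4
Det delta = -4 * 1 = -4
New det = 17 + -4 = 13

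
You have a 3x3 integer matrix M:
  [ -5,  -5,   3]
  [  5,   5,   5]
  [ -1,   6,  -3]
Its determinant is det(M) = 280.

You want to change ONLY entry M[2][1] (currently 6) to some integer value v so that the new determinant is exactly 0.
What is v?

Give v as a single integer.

det is linear in entry M[2][1]: det = old_det + (v - 6) * C_21
Cofactor C_21 = 40
Want det = 0: 280 + (v - 6) * 40 = 0
  (v - 6) = -280 / 40 = -7
  v = 6 + (-7) = -1

Answer: -1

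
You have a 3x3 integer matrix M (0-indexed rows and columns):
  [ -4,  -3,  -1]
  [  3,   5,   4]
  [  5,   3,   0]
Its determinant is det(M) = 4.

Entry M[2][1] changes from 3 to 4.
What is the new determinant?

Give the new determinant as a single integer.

Answer: 17

Derivation:
det is linear in row 2: changing M[2][1] by delta changes det by delta * cofactor(2,1).
Cofactor C_21 = (-1)^(2+1) * minor(2,1) = 13
Entry delta = 4 - 3 = 1
Det delta = 1 * 13 = 13
New det = 4 + 13 = 17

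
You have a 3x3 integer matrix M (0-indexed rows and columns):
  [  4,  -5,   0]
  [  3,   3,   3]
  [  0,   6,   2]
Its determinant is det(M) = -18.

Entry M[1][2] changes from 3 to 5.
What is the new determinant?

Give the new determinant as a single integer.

Answer: -66

Derivation:
det is linear in row 1: changing M[1][2] by delta changes det by delta * cofactor(1,2).
Cofactor C_12 = (-1)^(1+2) * minor(1,2) = -24
Entry delta = 5 - 3 = 2
Det delta = 2 * -24 = -48
New det = -18 + -48 = -66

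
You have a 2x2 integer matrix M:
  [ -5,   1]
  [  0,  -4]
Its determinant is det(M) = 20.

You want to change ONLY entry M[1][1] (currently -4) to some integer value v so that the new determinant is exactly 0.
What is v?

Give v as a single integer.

det is linear in entry M[1][1]: det = old_det + (v - -4) * C_11
Cofactor C_11 = -5
Want det = 0: 20 + (v - -4) * -5 = 0
  (v - -4) = -20 / -5 = 4
  v = -4 + (4) = 0

Answer: 0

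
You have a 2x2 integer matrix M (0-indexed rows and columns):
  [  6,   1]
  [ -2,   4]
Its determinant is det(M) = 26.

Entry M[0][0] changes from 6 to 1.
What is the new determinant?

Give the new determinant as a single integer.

Answer: 6

Derivation:
det is linear in row 0: changing M[0][0] by delta changes det by delta * cofactor(0,0).
Cofactor C_00 = (-1)^(0+0) * minor(0,0) = 4
Entry delta = 1 - 6 = -5
Det delta = -5 * 4 = -20
New det = 26 + -20 = 6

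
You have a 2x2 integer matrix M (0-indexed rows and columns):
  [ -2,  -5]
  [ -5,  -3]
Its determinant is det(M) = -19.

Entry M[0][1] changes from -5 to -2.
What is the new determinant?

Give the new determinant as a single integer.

Answer: -4

Derivation:
det is linear in row 0: changing M[0][1] by delta changes det by delta * cofactor(0,1).
Cofactor C_01 = (-1)^(0+1) * minor(0,1) = 5
Entry delta = -2 - -5 = 3
Det delta = 3 * 5 = 15
New det = -19 + 15 = -4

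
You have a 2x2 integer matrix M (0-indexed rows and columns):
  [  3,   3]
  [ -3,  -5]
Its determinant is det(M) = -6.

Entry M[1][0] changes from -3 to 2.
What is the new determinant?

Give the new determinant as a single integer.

Answer: -21

Derivation:
det is linear in row 1: changing M[1][0] by delta changes det by delta * cofactor(1,0).
Cofactor C_10 = (-1)^(1+0) * minor(1,0) = -3
Entry delta = 2 - -3 = 5
Det delta = 5 * -3 = -15
New det = -6 + -15 = -21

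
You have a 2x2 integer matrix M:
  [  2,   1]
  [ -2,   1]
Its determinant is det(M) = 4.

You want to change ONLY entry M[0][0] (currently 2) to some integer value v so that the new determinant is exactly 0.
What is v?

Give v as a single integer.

det is linear in entry M[0][0]: det = old_det + (v - 2) * C_00
Cofactor C_00 = 1
Want det = 0: 4 + (v - 2) * 1 = 0
  (v - 2) = -4 / 1 = -4
  v = 2 + (-4) = -2

Answer: -2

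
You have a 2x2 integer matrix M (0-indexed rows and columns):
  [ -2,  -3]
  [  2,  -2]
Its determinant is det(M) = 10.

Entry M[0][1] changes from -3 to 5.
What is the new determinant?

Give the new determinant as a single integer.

Answer: -6

Derivation:
det is linear in row 0: changing M[0][1] by delta changes det by delta * cofactor(0,1).
Cofactor C_01 = (-1)^(0+1) * minor(0,1) = -2
Entry delta = 5 - -3 = 8
Det delta = 8 * -2 = -16
New det = 10 + -16 = -6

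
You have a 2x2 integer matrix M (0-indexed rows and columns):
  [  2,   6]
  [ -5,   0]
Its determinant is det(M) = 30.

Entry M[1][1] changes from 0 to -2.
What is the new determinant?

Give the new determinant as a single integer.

Answer: 26

Derivation:
det is linear in row 1: changing M[1][1] by delta changes det by delta * cofactor(1,1).
Cofactor C_11 = (-1)^(1+1) * minor(1,1) = 2
Entry delta = -2 - 0 = -2
Det delta = -2 * 2 = -4
New det = 30 + -4 = 26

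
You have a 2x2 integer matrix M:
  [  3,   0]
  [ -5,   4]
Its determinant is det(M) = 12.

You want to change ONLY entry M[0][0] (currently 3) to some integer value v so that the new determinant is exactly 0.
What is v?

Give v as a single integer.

det is linear in entry M[0][0]: det = old_det + (v - 3) * C_00
Cofactor C_00 = 4
Want det = 0: 12 + (v - 3) * 4 = 0
  (v - 3) = -12 / 4 = -3
  v = 3 + (-3) = 0

Answer: 0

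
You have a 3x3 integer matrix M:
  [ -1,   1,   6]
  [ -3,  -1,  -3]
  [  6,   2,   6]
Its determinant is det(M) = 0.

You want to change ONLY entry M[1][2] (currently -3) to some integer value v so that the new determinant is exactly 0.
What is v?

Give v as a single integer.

Answer: -3

Derivation:
det is linear in entry M[1][2]: det = old_det + (v - -3) * C_12
Cofactor C_12 = 8
Want det = 0: 0 + (v - -3) * 8 = 0
  (v - -3) = 0 / 8 = 0
  v = -3 + (0) = -3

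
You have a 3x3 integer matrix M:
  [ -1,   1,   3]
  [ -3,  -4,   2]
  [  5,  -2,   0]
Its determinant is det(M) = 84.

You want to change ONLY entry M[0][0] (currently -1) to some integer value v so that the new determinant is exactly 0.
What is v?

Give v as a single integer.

Answer: -22

Derivation:
det is linear in entry M[0][0]: det = old_det + (v - -1) * C_00
Cofactor C_00 = 4
Want det = 0: 84 + (v - -1) * 4 = 0
  (v - -1) = -84 / 4 = -21
  v = -1 + (-21) = -22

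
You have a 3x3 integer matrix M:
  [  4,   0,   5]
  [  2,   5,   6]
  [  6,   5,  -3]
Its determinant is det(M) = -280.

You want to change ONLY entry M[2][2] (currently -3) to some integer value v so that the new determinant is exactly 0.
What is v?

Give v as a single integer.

det is linear in entry M[2][2]: det = old_det + (v - -3) * C_22
Cofactor C_22 = 20
Want det = 0: -280 + (v - -3) * 20 = 0
  (v - -3) = 280 / 20 = 14
  v = -3 + (14) = 11

Answer: 11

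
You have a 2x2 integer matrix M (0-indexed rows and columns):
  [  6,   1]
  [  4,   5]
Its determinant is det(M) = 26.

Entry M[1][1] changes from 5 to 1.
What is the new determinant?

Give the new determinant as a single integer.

Answer: 2

Derivation:
det is linear in row 1: changing M[1][1] by delta changes det by delta * cofactor(1,1).
Cofactor C_11 = (-1)^(1+1) * minor(1,1) = 6
Entry delta = 1 - 5 = -4
Det delta = -4 * 6 = -24
New det = 26 + -24 = 2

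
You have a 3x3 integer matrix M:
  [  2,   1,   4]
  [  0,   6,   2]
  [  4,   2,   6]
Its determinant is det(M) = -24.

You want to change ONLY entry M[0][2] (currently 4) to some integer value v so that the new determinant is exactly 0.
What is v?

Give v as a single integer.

det is linear in entry M[0][2]: det = old_det + (v - 4) * C_02
Cofactor C_02 = -24
Want det = 0: -24 + (v - 4) * -24 = 0
  (v - 4) = 24 / -24 = -1
  v = 4 + (-1) = 3

Answer: 3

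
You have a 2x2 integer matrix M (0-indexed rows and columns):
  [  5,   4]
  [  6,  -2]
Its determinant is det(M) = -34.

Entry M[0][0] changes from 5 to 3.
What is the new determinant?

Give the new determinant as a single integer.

det is linear in row 0: changing M[0][0] by delta changes det by delta * cofactor(0,0).
Cofactor C_00 = (-1)^(0+0) * minor(0,0) = -2
Entry delta = 3 - 5 = -2
Det delta = -2 * -2 = 4
New det = -34 + 4 = -30

Answer: -30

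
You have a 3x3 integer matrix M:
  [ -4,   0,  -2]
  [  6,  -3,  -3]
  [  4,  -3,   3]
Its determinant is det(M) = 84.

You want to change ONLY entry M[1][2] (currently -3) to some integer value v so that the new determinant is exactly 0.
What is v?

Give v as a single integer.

Answer: 4

Derivation:
det is linear in entry M[1][2]: det = old_det + (v - -3) * C_12
Cofactor C_12 = -12
Want det = 0: 84 + (v - -3) * -12 = 0
  (v - -3) = -84 / -12 = 7
  v = -3 + (7) = 4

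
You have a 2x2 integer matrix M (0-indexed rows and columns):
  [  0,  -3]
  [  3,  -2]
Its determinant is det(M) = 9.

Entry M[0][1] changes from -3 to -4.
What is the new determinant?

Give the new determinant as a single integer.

det is linear in row 0: changing M[0][1] by delta changes det by delta * cofactor(0,1).
Cofactor C_01 = (-1)^(0+1) * minor(0,1) = -3
Entry delta = -4 - -3 = -1
Det delta = -1 * -3 = 3
New det = 9 + 3 = 12

Answer: 12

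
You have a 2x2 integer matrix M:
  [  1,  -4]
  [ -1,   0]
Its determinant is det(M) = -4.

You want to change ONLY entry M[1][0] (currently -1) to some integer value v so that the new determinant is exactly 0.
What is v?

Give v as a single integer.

det is linear in entry M[1][0]: det = old_det + (v - -1) * C_10
Cofactor C_10 = 4
Want det = 0: -4 + (v - -1) * 4 = 0
  (v - -1) = 4 / 4 = 1
  v = -1 + (1) = 0

Answer: 0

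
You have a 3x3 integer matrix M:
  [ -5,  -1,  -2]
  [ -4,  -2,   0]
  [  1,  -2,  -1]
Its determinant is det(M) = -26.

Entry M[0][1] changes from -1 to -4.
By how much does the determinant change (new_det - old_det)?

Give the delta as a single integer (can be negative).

Cofactor C_01 = -4
Entry delta = -4 - -1 = -3
Det delta = entry_delta * cofactor = -3 * -4 = 12

Answer: 12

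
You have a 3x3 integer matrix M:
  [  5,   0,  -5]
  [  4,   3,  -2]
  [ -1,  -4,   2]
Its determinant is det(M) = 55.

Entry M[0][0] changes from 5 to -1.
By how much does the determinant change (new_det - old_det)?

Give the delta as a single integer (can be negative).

Cofactor C_00 = -2
Entry delta = -1 - 5 = -6
Det delta = entry_delta * cofactor = -6 * -2 = 12

Answer: 12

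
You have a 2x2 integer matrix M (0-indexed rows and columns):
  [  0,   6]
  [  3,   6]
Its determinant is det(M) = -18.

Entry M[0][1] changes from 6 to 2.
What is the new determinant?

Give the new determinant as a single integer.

Answer: -6

Derivation:
det is linear in row 0: changing M[0][1] by delta changes det by delta * cofactor(0,1).
Cofactor C_01 = (-1)^(0+1) * minor(0,1) = -3
Entry delta = 2 - 6 = -4
Det delta = -4 * -3 = 12
New det = -18 + 12 = -6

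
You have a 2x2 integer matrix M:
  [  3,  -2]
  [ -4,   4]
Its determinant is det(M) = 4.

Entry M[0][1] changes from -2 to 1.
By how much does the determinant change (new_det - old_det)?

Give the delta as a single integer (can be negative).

Cofactor C_01 = 4
Entry delta = 1 - -2 = 3
Det delta = entry_delta * cofactor = 3 * 4 = 12

Answer: 12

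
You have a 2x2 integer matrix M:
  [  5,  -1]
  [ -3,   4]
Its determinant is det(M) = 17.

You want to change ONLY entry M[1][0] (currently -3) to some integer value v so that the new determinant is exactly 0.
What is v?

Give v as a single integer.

Answer: -20

Derivation:
det is linear in entry M[1][0]: det = old_det + (v - -3) * C_10
Cofactor C_10 = 1
Want det = 0: 17 + (v - -3) * 1 = 0
  (v - -3) = -17 / 1 = -17
  v = -3 + (-17) = -20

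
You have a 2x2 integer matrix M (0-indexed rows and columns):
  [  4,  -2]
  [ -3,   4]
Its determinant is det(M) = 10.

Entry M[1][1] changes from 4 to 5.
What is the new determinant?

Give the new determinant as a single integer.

det is linear in row 1: changing M[1][1] by delta changes det by delta * cofactor(1,1).
Cofactor C_11 = (-1)^(1+1) * minor(1,1) = 4
Entry delta = 5 - 4 = 1
Det delta = 1 * 4 = 4
New det = 10 + 4 = 14

Answer: 14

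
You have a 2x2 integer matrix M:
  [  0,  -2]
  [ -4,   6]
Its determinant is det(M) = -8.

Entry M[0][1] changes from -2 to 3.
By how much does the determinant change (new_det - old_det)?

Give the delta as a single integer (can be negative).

Answer: 20

Derivation:
Cofactor C_01 = 4
Entry delta = 3 - -2 = 5
Det delta = entry_delta * cofactor = 5 * 4 = 20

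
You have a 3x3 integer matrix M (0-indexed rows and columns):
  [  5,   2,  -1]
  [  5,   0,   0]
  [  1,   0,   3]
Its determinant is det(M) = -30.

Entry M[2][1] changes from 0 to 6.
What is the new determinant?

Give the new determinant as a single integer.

det is linear in row 2: changing M[2][1] by delta changes det by delta * cofactor(2,1).
Cofactor C_21 = (-1)^(2+1) * minor(2,1) = -5
Entry delta = 6 - 0 = 6
Det delta = 6 * -5 = -30
New det = -30 + -30 = -60

Answer: -60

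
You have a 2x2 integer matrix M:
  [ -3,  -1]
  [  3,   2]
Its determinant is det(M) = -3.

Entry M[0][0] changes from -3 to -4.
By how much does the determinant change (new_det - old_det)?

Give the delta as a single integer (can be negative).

Answer: -2

Derivation:
Cofactor C_00 = 2
Entry delta = -4 - -3 = -1
Det delta = entry_delta * cofactor = -1 * 2 = -2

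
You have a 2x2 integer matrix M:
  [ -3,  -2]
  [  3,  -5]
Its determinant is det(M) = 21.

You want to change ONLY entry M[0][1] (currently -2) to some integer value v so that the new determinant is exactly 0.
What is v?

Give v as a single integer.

Answer: 5

Derivation:
det is linear in entry M[0][1]: det = old_det + (v - -2) * C_01
Cofactor C_01 = -3
Want det = 0: 21 + (v - -2) * -3 = 0
  (v - -2) = -21 / -3 = 7
  v = -2 + (7) = 5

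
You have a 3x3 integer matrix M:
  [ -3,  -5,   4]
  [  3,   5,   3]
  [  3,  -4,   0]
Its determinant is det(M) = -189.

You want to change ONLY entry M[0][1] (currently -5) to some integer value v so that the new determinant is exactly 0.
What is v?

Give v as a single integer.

Answer: 16

Derivation:
det is linear in entry M[0][1]: det = old_det + (v - -5) * C_01
Cofactor C_01 = 9
Want det = 0: -189 + (v - -5) * 9 = 0
  (v - -5) = 189 / 9 = 21
  v = -5 + (21) = 16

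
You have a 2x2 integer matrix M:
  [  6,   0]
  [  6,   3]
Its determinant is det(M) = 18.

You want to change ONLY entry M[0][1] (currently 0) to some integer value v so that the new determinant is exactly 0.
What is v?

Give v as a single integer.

Answer: 3

Derivation:
det is linear in entry M[0][1]: det = old_det + (v - 0) * C_01
Cofactor C_01 = -6
Want det = 0: 18 + (v - 0) * -6 = 0
  (v - 0) = -18 / -6 = 3
  v = 0 + (3) = 3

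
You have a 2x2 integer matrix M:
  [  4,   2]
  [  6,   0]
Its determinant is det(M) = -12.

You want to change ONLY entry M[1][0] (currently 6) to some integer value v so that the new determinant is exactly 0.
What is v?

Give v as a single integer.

det is linear in entry M[1][0]: det = old_det + (v - 6) * C_10
Cofactor C_10 = -2
Want det = 0: -12 + (v - 6) * -2 = 0
  (v - 6) = 12 / -2 = -6
  v = 6 + (-6) = 0

Answer: 0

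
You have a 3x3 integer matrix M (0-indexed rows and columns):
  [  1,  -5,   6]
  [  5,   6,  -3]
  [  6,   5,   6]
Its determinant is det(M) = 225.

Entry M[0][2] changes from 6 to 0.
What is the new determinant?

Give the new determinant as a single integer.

Answer: 291

Derivation:
det is linear in row 0: changing M[0][2] by delta changes det by delta * cofactor(0,2).
Cofactor C_02 = (-1)^(0+2) * minor(0,2) = -11
Entry delta = 0 - 6 = -6
Det delta = -6 * -11 = 66
New det = 225 + 66 = 291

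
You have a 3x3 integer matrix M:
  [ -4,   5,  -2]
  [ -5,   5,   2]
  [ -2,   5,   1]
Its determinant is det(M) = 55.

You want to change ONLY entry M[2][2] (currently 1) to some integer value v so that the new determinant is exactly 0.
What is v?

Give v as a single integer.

det is linear in entry M[2][2]: det = old_det + (v - 1) * C_22
Cofactor C_22 = 5
Want det = 0: 55 + (v - 1) * 5 = 0
  (v - 1) = -55 / 5 = -11
  v = 1 + (-11) = -10

Answer: -10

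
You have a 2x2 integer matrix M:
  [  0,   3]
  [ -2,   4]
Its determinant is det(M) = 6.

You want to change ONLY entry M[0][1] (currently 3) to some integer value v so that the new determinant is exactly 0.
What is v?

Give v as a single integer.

Answer: 0

Derivation:
det is linear in entry M[0][1]: det = old_det + (v - 3) * C_01
Cofactor C_01 = 2
Want det = 0: 6 + (v - 3) * 2 = 0
  (v - 3) = -6 / 2 = -3
  v = 3 + (-3) = 0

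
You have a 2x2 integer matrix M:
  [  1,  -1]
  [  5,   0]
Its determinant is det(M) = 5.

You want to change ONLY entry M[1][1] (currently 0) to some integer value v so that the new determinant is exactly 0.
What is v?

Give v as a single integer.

det is linear in entry M[1][1]: det = old_det + (v - 0) * C_11
Cofactor C_11 = 1
Want det = 0: 5 + (v - 0) * 1 = 0
  (v - 0) = -5 / 1 = -5
  v = 0 + (-5) = -5

Answer: -5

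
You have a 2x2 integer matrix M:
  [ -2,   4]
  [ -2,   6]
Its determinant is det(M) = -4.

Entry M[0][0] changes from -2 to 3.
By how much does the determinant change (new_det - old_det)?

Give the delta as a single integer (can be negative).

Cofactor C_00 = 6
Entry delta = 3 - -2 = 5
Det delta = entry_delta * cofactor = 5 * 6 = 30

Answer: 30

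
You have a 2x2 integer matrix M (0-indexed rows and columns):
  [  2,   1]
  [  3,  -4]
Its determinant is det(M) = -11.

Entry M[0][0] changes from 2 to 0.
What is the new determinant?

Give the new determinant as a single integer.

det is linear in row 0: changing M[0][0] by delta changes det by delta * cofactor(0,0).
Cofactor C_00 = (-1)^(0+0) * minor(0,0) = -4
Entry delta = 0 - 2 = -2
Det delta = -2 * -4 = 8
New det = -11 + 8 = -3

Answer: -3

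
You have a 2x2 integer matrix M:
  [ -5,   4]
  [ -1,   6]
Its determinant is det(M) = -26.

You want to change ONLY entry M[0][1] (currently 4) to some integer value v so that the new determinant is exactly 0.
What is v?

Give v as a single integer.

det is linear in entry M[0][1]: det = old_det + (v - 4) * C_01
Cofactor C_01 = 1
Want det = 0: -26 + (v - 4) * 1 = 0
  (v - 4) = 26 / 1 = 26
  v = 4 + (26) = 30

Answer: 30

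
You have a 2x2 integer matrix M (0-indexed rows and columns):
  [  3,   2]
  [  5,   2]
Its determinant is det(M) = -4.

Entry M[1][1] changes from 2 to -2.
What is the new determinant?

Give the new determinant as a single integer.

Answer: -16

Derivation:
det is linear in row 1: changing M[1][1] by delta changes det by delta * cofactor(1,1).
Cofactor C_11 = (-1)^(1+1) * minor(1,1) = 3
Entry delta = -2 - 2 = -4
Det delta = -4 * 3 = -12
New det = -4 + -12 = -16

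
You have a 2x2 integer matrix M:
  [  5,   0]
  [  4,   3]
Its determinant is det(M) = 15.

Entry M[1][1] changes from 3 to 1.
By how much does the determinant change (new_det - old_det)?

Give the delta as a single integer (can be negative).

Cofactor C_11 = 5
Entry delta = 1 - 3 = -2
Det delta = entry_delta * cofactor = -2 * 5 = -10

Answer: -10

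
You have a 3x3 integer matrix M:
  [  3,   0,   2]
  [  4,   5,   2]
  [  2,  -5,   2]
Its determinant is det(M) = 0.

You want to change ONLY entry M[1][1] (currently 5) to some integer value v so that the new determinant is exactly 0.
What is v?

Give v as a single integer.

Answer: 5

Derivation:
det is linear in entry M[1][1]: det = old_det + (v - 5) * C_11
Cofactor C_11 = 2
Want det = 0: 0 + (v - 5) * 2 = 0
  (v - 5) = 0 / 2 = 0
  v = 5 + (0) = 5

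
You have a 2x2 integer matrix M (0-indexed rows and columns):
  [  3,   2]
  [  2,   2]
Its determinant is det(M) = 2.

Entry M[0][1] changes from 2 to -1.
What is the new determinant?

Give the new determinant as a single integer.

Answer: 8

Derivation:
det is linear in row 0: changing M[0][1] by delta changes det by delta * cofactor(0,1).
Cofactor C_01 = (-1)^(0+1) * minor(0,1) = -2
Entry delta = -1 - 2 = -3
Det delta = -3 * -2 = 6
New det = 2 + 6 = 8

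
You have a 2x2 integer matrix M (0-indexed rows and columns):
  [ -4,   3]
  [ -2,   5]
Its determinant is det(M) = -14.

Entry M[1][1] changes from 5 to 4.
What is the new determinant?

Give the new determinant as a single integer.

det is linear in row 1: changing M[1][1] by delta changes det by delta * cofactor(1,1).
Cofactor C_11 = (-1)^(1+1) * minor(1,1) = -4
Entry delta = 4 - 5 = -1
Det delta = -1 * -4 = 4
New det = -14 + 4 = -10

Answer: -10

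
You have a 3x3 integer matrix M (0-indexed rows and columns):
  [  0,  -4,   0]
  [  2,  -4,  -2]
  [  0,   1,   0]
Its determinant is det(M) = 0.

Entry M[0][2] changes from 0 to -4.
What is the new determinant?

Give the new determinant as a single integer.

det is linear in row 0: changing M[0][2] by delta changes det by delta * cofactor(0,2).
Cofactor C_02 = (-1)^(0+2) * minor(0,2) = 2
Entry delta = -4 - 0 = -4
Det delta = -4 * 2 = -8
New det = 0 + -8 = -8

Answer: -8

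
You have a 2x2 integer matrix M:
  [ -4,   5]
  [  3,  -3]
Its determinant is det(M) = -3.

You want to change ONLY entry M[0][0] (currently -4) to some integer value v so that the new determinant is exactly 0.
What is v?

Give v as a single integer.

Answer: -5

Derivation:
det is linear in entry M[0][0]: det = old_det + (v - -4) * C_00
Cofactor C_00 = -3
Want det = 0: -3 + (v - -4) * -3 = 0
  (v - -4) = 3 / -3 = -1
  v = -4 + (-1) = -5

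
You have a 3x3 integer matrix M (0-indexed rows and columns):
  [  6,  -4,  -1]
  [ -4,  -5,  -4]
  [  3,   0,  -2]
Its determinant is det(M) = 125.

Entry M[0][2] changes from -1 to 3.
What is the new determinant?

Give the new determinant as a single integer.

Answer: 185

Derivation:
det is linear in row 0: changing M[0][2] by delta changes det by delta * cofactor(0,2).
Cofactor C_02 = (-1)^(0+2) * minor(0,2) = 15
Entry delta = 3 - -1 = 4
Det delta = 4 * 15 = 60
New det = 125 + 60 = 185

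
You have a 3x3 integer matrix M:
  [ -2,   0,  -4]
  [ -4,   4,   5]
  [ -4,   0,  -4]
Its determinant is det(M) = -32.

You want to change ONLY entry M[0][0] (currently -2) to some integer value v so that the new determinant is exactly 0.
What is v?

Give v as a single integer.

Answer: -4

Derivation:
det is linear in entry M[0][0]: det = old_det + (v - -2) * C_00
Cofactor C_00 = -16
Want det = 0: -32 + (v - -2) * -16 = 0
  (v - -2) = 32 / -16 = -2
  v = -2 + (-2) = -4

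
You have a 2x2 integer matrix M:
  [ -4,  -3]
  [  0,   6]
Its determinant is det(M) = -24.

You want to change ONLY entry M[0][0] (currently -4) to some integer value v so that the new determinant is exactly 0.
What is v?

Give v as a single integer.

det is linear in entry M[0][0]: det = old_det + (v - -4) * C_00
Cofactor C_00 = 6
Want det = 0: -24 + (v - -4) * 6 = 0
  (v - -4) = 24 / 6 = 4
  v = -4 + (4) = 0

Answer: 0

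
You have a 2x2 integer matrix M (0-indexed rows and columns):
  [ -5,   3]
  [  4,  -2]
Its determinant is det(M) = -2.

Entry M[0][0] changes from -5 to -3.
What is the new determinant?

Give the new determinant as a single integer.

det is linear in row 0: changing M[0][0] by delta changes det by delta * cofactor(0,0).
Cofactor C_00 = (-1)^(0+0) * minor(0,0) = -2
Entry delta = -3 - -5 = 2
Det delta = 2 * -2 = -4
New det = -2 + -4 = -6

Answer: -6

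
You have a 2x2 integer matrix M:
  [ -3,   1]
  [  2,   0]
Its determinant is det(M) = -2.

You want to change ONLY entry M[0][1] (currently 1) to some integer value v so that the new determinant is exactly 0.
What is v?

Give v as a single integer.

det is linear in entry M[0][1]: det = old_det + (v - 1) * C_01
Cofactor C_01 = -2
Want det = 0: -2 + (v - 1) * -2 = 0
  (v - 1) = 2 / -2 = -1
  v = 1 + (-1) = 0

Answer: 0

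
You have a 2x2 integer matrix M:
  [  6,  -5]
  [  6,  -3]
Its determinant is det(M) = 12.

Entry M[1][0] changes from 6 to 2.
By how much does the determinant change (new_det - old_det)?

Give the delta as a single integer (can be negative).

Cofactor C_10 = 5
Entry delta = 2 - 6 = -4
Det delta = entry_delta * cofactor = -4 * 5 = -20

Answer: -20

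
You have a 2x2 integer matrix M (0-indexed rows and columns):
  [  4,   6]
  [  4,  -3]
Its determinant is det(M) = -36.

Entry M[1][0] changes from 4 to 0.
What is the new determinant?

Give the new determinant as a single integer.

Answer: -12

Derivation:
det is linear in row 1: changing M[1][0] by delta changes det by delta * cofactor(1,0).
Cofactor C_10 = (-1)^(1+0) * minor(1,0) = -6
Entry delta = 0 - 4 = -4
Det delta = -4 * -6 = 24
New det = -36 + 24 = -12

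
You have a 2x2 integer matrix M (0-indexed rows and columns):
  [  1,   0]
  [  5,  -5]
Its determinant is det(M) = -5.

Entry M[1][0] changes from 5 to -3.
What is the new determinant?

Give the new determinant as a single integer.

det is linear in row 1: changing M[1][0] by delta changes det by delta * cofactor(1,0).
Cofactor C_10 = (-1)^(1+0) * minor(1,0) = 0
Entry delta = -3 - 5 = -8
Det delta = -8 * 0 = 0
New det = -5 + 0 = -5

Answer: -5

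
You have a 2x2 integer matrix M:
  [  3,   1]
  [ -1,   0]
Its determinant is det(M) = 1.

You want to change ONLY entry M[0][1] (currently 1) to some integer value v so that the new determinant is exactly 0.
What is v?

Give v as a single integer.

Answer: 0

Derivation:
det is linear in entry M[0][1]: det = old_det + (v - 1) * C_01
Cofactor C_01 = 1
Want det = 0: 1 + (v - 1) * 1 = 0
  (v - 1) = -1 / 1 = -1
  v = 1 + (-1) = 0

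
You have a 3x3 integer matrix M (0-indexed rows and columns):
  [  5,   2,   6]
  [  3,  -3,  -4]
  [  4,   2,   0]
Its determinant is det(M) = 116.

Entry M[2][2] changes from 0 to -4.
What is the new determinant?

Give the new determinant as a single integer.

Answer: 200

Derivation:
det is linear in row 2: changing M[2][2] by delta changes det by delta * cofactor(2,2).
Cofactor C_22 = (-1)^(2+2) * minor(2,2) = -21
Entry delta = -4 - 0 = -4
Det delta = -4 * -21 = 84
New det = 116 + 84 = 200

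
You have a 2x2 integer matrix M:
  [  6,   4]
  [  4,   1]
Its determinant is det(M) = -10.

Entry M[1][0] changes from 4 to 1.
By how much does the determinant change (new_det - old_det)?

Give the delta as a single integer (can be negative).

Answer: 12

Derivation:
Cofactor C_10 = -4
Entry delta = 1 - 4 = -3
Det delta = entry_delta * cofactor = -3 * -4 = 12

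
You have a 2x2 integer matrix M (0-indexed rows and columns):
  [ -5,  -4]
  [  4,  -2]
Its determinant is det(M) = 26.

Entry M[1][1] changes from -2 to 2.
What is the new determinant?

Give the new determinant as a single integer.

det is linear in row 1: changing M[1][1] by delta changes det by delta * cofactor(1,1).
Cofactor C_11 = (-1)^(1+1) * minor(1,1) = -5
Entry delta = 2 - -2 = 4
Det delta = 4 * -5 = -20
New det = 26 + -20 = 6

Answer: 6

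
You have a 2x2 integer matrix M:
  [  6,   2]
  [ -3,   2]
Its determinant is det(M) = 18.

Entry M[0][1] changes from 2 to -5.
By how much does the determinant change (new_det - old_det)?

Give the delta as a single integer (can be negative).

Cofactor C_01 = 3
Entry delta = -5 - 2 = -7
Det delta = entry_delta * cofactor = -7 * 3 = -21

Answer: -21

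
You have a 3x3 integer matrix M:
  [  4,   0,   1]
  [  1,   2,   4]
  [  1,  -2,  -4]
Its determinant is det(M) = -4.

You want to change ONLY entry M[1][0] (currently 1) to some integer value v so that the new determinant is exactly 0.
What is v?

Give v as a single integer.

Answer: -1

Derivation:
det is linear in entry M[1][0]: det = old_det + (v - 1) * C_10
Cofactor C_10 = -2
Want det = 0: -4 + (v - 1) * -2 = 0
  (v - 1) = 4 / -2 = -2
  v = 1 + (-2) = -1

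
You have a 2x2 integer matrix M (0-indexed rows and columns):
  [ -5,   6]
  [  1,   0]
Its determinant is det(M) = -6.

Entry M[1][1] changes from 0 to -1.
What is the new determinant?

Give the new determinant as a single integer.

Answer: -1

Derivation:
det is linear in row 1: changing M[1][1] by delta changes det by delta * cofactor(1,1).
Cofactor C_11 = (-1)^(1+1) * minor(1,1) = -5
Entry delta = -1 - 0 = -1
Det delta = -1 * -5 = 5
New det = -6 + 5 = -1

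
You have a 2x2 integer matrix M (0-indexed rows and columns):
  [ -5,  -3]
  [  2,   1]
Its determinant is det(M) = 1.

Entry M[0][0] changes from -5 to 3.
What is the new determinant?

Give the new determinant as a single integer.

det is linear in row 0: changing M[0][0] by delta changes det by delta * cofactor(0,0).
Cofactor C_00 = (-1)^(0+0) * minor(0,0) = 1
Entry delta = 3 - -5 = 8
Det delta = 8 * 1 = 8
New det = 1 + 8 = 9

Answer: 9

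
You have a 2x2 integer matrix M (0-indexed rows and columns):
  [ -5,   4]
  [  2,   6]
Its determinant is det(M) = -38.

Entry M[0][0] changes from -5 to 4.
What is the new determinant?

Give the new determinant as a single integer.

det is linear in row 0: changing M[0][0] by delta changes det by delta * cofactor(0,0).
Cofactor C_00 = (-1)^(0+0) * minor(0,0) = 6
Entry delta = 4 - -5 = 9
Det delta = 9 * 6 = 54
New det = -38 + 54 = 16

Answer: 16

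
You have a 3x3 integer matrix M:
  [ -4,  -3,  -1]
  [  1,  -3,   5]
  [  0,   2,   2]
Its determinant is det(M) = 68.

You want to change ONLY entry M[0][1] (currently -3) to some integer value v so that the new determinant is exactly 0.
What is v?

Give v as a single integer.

Answer: 31

Derivation:
det is linear in entry M[0][1]: det = old_det + (v - -3) * C_01
Cofactor C_01 = -2
Want det = 0: 68 + (v - -3) * -2 = 0
  (v - -3) = -68 / -2 = 34
  v = -3 + (34) = 31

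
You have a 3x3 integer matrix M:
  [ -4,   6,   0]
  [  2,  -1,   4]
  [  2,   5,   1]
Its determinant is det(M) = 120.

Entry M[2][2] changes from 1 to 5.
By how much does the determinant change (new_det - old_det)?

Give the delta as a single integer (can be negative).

Answer: -32

Derivation:
Cofactor C_22 = -8
Entry delta = 5 - 1 = 4
Det delta = entry_delta * cofactor = 4 * -8 = -32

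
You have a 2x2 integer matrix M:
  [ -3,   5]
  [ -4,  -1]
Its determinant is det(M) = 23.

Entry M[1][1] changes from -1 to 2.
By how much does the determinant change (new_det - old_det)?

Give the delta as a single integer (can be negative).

Cofactor C_11 = -3
Entry delta = 2 - -1 = 3
Det delta = entry_delta * cofactor = 3 * -3 = -9

Answer: -9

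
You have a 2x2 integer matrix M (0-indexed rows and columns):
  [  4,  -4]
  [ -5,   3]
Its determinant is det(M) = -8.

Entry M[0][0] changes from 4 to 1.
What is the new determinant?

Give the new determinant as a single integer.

Answer: -17

Derivation:
det is linear in row 0: changing M[0][0] by delta changes det by delta * cofactor(0,0).
Cofactor C_00 = (-1)^(0+0) * minor(0,0) = 3
Entry delta = 1 - 4 = -3
Det delta = -3 * 3 = -9
New det = -8 + -9 = -17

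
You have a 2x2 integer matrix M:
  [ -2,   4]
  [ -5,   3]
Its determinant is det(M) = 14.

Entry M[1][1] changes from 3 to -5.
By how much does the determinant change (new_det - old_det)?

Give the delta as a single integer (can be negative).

Cofactor C_11 = -2
Entry delta = -5 - 3 = -8
Det delta = entry_delta * cofactor = -8 * -2 = 16

Answer: 16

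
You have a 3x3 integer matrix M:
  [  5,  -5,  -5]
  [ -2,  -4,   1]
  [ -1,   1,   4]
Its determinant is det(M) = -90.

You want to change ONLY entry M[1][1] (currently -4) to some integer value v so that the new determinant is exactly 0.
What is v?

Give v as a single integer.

det is linear in entry M[1][1]: det = old_det + (v - -4) * C_11
Cofactor C_11 = 15
Want det = 0: -90 + (v - -4) * 15 = 0
  (v - -4) = 90 / 15 = 6
  v = -4 + (6) = 2

Answer: 2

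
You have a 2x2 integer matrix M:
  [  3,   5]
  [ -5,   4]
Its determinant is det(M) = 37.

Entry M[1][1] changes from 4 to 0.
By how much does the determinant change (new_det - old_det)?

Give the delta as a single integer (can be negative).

Cofactor C_11 = 3
Entry delta = 0 - 4 = -4
Det delta = entry_delta * cofactor = -4 * 3 = -12

Answer: -12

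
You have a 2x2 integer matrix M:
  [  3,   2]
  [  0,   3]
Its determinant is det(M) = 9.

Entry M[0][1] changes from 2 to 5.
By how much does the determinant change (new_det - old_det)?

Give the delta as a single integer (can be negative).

Cofactor C_01 = 0
Entry delta = 5 - 2 = 3
Det delta = entry_delta * cofactor = 3 * 0 = 0

Answer: 0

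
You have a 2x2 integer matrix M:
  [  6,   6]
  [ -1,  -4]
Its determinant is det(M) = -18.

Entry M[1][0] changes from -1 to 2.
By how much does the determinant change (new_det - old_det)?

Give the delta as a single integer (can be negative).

Answer: -18

Derivation:
Cofactor C_10 = -6
Entry delta = 2 - -1 = 3
Det delta = entry_delta * cofactor = 3 * -6 = -18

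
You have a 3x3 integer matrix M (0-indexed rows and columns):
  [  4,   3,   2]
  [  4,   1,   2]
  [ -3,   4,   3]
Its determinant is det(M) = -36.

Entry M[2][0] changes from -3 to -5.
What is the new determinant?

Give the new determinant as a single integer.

Answer: -44

Derivation:
det is linear in row 2: changing M[2][0] by delta changes det by delta * cofactor(2,0).
Cofactor C_20 = (-1)^(2+0) * minor(2,0) = 4
Entry delta = -5 - -3 = -2
Det delta = -2 * 4 = -8
New det = -36 + -8 = -44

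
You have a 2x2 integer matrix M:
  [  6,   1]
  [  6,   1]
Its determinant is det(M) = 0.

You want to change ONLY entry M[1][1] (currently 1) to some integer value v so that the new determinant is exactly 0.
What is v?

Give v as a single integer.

det is linear in entry M[1][1]: det = old_det + (v - 1) * C_11
Cofactor C_11 = 6
Want det = 0: 0 + (v - 1) * 6 = 0
  (v - 1) = 0 / 6 = 0
  v = 1 + (0) = 1

Answer: 1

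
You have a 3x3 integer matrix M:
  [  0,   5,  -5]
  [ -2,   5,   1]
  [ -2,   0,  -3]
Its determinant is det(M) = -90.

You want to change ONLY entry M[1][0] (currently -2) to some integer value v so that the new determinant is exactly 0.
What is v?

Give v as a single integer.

det is linear in entry M[1][0]: det = old_det + (v - -2) * C_10
Cofactor C_10 = 15
Want det = 0: -90 + (v - -2) * 15 = 0
  (v - -2) = 90 / 15 = 6
  v = -2 + (6) = 4

Answer: 4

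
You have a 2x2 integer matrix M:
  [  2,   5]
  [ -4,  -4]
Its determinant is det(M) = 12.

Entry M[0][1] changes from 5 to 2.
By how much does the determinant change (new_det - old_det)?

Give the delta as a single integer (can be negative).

Answer: -12

Derivation:
Cofactor C_01 = 4
Entry delta = 2 - 5 = -3
Det delta = entry_delta * cofactor = -3 * 4 = -12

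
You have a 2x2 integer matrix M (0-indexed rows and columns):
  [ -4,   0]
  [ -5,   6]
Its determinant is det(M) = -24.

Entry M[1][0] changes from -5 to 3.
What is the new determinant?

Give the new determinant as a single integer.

det is linear in row 1: changing M[1][0] by delta changes det by delta * cofactor(1,0).
Cofactor C_10 = (-1)^(1+0) * minor(1,0) = 0
Entry delta = 3 - -5 = 8
Det delta = 8 * 0 = 0
New det = -24 + 0 = -24

Answer: -24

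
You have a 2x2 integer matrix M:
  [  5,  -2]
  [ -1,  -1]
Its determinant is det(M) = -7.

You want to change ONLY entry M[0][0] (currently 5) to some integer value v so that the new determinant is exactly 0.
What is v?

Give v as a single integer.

det is linear in entry M[0][0]: det = old_det + (v - 5) * C_00
Cofactor C_00 = -1
Want det = 0: -7 + (v - 5) * -1 = 0
  (v - 5) = 7 / -1 = -7
  v = 5 + (-7) = -2

Answer: -2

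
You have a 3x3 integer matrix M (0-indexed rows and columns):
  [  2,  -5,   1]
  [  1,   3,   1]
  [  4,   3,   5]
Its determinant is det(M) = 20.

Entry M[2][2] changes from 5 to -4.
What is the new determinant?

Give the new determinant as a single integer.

det is linear in row 2: changing M[2][2] by delta changes det by delta * cofactor(2,2).
Cofactor C_22 = (-1)^(2+2) * minor(2,2) = 11
Entry delta = -4 - 5 = -9
Det delta = -9 * 11 = -99
New det = 20 + -99 = -79

Answer: -79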